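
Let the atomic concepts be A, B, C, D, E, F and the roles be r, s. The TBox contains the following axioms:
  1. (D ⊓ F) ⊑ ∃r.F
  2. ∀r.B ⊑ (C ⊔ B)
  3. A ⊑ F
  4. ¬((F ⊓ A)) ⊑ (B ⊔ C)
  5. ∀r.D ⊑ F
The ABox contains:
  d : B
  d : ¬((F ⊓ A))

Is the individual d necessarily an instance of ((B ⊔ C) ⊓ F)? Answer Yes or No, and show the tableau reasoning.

No

1. d : ((B ⊔ C) ⊓ F)?  L(d) = {B, ¬((F ⊓ A))} ∪ {((¬B ⊓ ¬C) ⊔ ¬F)}
   apply at d: ¬((F ⊓ A))⊑(B ⊔ C)
   open: L(d) ⊇ {B, ¬A, ¬F, ∃r.¬B, ∃r.¬D} (+ ∃-successors) — d ∉ ((B ⊔ C) ⊓ F) possible
2. Hence d : ((B ⊔ C) ⊓ F): not entailed.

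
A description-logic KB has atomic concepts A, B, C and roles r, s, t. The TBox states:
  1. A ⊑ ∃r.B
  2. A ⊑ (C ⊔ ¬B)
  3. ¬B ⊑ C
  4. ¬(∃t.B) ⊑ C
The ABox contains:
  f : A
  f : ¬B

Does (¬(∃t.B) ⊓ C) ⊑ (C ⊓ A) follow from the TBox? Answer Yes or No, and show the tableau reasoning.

No

1. (¬(∃t.B) ⊓ C) ⊑ (C ⊓ A)  ⇔  ((∀t.¬B ⊓ C) ⊓ (¬C ⊔ ¬A)) unsat w.r.t. T
   open: L(x₀) ⊇ {C, ¬A, ∀t.¬B}
2. Hence (¬(∃t.B) ⊓ C) ⊑ (C ⊓ A): not entailed.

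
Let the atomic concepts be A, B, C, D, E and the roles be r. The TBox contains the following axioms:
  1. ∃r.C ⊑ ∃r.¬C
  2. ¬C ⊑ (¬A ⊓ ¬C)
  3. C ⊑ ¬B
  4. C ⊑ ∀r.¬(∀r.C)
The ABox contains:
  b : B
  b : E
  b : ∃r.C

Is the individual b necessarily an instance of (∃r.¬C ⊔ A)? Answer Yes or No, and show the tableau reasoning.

1. b : (∃r.¬C ⊔ A)?  L(b) = {B, E, ∃r.C} ∪ {(∀r.C ⊓ ¬A)}
   clash {B, ¬B} at b — b ∈ (∃r.¬C ⊔ A)
2. Hence b : (∃r.¬C ⊔ A): entailed.

Yes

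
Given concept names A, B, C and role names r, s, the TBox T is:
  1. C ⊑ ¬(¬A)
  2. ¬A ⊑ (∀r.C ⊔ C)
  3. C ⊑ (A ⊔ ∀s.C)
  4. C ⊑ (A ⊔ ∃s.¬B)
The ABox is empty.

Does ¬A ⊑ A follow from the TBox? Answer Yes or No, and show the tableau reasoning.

1. ¬A ⊑ A  ⇔  (¬A ⊓ ¬A) unsat w.r.t. T
   apply at x₀: ¬A⊑(∀r.C ⊔ C)
   open: L(x₀) ⊇ {¬A, ¬C, ∀r.C}
2. Hence ¬A ⊑ A: not entailed.

No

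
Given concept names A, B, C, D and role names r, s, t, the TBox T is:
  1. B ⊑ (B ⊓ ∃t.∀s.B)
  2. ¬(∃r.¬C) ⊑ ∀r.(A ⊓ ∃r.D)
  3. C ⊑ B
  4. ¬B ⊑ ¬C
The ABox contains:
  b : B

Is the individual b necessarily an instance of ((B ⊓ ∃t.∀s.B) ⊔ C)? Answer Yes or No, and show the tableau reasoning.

1. b : ((B ⊓ ∃t.∀s.B) ⊔ C)?  L(b) = {B} ∪ {((¬B ⊔ ∀t.∃s.¬B) ⊓ ¬C)}
   clash {B, ¬B} at an ∃-successor — b ∈ ((B ⊓ ∃t.∀s.B) ⊔ C)
2. Hence b : ((B ⊓ ∃t.∀s.B) ⊔ C): entailed.

Yes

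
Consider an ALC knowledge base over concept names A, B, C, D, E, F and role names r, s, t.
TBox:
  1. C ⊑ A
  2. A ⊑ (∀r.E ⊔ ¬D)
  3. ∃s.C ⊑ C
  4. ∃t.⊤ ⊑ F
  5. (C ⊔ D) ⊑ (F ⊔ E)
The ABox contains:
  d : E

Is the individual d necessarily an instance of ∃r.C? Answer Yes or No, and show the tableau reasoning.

1. d : ∃r.C?  L(d) = {E} ∪ {∀r.¬C}
   open: L(d) ⊇ {E, ¬A, ¬C, ¬D, ∀r.¬C, …} — d ∉ ∃r.C possible
2. Hence d : ∃r.C: not entailed.

No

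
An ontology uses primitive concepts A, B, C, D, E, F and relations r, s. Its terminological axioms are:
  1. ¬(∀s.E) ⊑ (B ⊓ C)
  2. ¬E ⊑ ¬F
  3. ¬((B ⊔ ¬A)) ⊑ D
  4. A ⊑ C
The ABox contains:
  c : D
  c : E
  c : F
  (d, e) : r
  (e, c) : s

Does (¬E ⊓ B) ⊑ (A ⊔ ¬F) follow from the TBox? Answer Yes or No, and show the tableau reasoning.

Yes

1. (¬E ⊓ B) ⊑ (A ⊔ ¬F)  ⇔  ((¬E ⊓ B) ⊓ (¬A ⊓ F)) unsat w.r.t. T
   all branches close; clash {F, ¬F} at x₀
2. Hence (¬E ⊓ B) ⊑ (A ⊔ ¬F): entailed.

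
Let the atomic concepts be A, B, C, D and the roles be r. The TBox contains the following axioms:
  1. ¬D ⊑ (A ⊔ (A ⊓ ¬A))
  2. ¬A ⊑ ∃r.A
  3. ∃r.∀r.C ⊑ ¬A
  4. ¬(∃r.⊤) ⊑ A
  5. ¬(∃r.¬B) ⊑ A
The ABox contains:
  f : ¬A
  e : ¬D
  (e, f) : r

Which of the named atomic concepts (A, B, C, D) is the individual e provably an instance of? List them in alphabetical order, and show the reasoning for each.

{A}

1. e : A?  L(e) = {¬D} ∪ {¬A}
   clash {A, ¬A} at e — e ∈ A
2. e : B?  L(e) = {¬D} ∪ {¬B}
   apply at e: ¬D⊑(A ⊔ (A ⊓ ¬A))
   open: L(e) ⊇ {A, ¬B, ¬D, ∀r.∃r.¬C} — e ∉ B possible
3. e : C?  L(e) = {¬D} ∪ {¬C}
   apply at e: ¬D⊑(A ⊔ (A ⊓ ¬A))
   open: L(e) ⊇ {A, ¬C, ¬D, ∀r.∃r.¬C} — e ∉ C possible
4. e : D?  L(e) = {¬D} ∪ {¬D}
   apply at e: ¬D⊑(A ⊔ (A ⊓ ¬A))
   open: L(e) ⊇ {A, ¬D, ∀r.∃r.¬C} — e ∉ D possible
5. Entailed for e: {A}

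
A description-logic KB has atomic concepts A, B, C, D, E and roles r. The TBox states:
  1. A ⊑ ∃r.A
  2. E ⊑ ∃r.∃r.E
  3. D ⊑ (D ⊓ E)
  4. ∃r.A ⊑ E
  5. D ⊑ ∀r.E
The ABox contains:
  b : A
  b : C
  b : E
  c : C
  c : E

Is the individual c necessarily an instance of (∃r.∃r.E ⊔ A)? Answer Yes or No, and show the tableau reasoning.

Yes

1. c : (∃r.∃r.E ⊔ A)?  L(c) = {C, E} ∪ {(∀r.∀r.¬E ⊓ ¬A)}
   clash {E, ¬E} at an ∃-successor — c ∈ (∃r.∃r.E ⊔ A)
2. Hence c : (∃r.∃r.E ⊔ A): entailed.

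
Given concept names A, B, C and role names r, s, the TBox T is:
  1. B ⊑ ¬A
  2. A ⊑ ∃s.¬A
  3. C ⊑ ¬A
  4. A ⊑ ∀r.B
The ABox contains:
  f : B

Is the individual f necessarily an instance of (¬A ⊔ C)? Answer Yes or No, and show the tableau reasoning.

1. f : (¬A ⊔ C)?  L(f) = {B} ∪ {(A ⊓ ¬C)}
   clash {A, ¬A} at f — f ∈ (¬A ⊔ C)
2. Hence f : (¬A ⊔ C): entailed.

Yes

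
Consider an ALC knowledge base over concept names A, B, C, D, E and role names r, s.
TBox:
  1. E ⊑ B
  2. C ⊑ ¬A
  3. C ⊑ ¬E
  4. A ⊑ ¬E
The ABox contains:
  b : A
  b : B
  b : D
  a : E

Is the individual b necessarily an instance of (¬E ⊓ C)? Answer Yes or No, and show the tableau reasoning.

No

1. b : (¬E ⊓ C)?  L(b) = {A, B, D} ∪ {(E ⊔ ¬C)}
   apply at b: A⊑¬E
   open: L(b) ⊇ {A, B, D, ¬C, ¬E} — b ∉ (¬E ⊓ C) possible
2. Hence b : (¬E ⊓ C): not entailed.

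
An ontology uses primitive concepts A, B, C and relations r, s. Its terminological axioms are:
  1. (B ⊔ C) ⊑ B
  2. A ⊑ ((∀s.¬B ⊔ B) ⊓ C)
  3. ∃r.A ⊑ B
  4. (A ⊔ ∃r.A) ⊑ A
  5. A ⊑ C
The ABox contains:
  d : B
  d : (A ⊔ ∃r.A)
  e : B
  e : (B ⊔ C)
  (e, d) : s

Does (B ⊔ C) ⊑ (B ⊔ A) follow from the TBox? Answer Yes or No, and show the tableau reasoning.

1. (B ⊔ C) ⊑ (B ⊔ A)  ⇔  ((B ⊔ C) ⊓ (¬B ⊓ ¬A)) unsat w.r.t. T
   all branches close; clash {B, ¬B} at x₀
2. Hence (B ⊔ C) ⊑ (B ⊔ A): entailed.

Yes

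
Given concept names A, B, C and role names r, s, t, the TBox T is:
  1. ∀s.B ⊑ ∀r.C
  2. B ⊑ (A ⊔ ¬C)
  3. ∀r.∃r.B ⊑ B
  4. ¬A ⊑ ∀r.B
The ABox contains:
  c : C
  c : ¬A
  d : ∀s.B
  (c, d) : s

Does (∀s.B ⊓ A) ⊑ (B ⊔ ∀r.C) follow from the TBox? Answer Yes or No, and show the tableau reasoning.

Yes

1. (∀s.B ⊓ A) ⊑ (B ⊔ ∀r.C)  ⇔  ((∀s.B ⊓ A) ⊓ (¬B ⊓ ∃r.¬C)) unsat w.r.t. T
   all branches close; clash {B, ¬B} at x₀
2. Hence (∀s.B ⊓ A) ⊑ (B ⊔ ∀r.C): entailed.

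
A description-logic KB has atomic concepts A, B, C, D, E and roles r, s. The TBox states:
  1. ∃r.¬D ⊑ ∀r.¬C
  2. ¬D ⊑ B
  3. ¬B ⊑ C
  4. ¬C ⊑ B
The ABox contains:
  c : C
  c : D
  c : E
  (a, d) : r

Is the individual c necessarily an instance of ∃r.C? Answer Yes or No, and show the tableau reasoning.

1. c : ∃r.C?  L(c) = {C, D, E} ∪ {∀r.¬C}
   open: L(c) ⊇ {C, D, E, ∀r.¬C} — c ∉ ∃r.C possible
2. Hence c : ∃r.C: not entailed.

No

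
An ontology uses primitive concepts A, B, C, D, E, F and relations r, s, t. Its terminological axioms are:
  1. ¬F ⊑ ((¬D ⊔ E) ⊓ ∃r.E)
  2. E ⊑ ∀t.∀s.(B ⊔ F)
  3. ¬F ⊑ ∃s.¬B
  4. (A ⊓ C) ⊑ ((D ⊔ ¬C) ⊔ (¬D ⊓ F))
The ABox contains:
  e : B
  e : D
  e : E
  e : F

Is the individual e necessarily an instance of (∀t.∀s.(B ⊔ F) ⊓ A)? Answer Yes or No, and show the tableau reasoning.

1. e : (∀t.∀s.(B ⊔ F) ⊓ A)?  L(e) = {B, D, E, F} ∪ {(∃t.∃s.(¬B ⊓ ¬F) ⊔ ¬A)}
   apply at e: E⊑∀t.∀s.(B ⊔ F)
   open: L(e) ⊇ {B, D, E, F, ¬A, …} — e ∉ (∀t.∀s.(B ⊔ F) ⊓ A) possible
2. Hence e : (∀t.∀s.(B ⊔ F) ⊓ A): not entailed.

No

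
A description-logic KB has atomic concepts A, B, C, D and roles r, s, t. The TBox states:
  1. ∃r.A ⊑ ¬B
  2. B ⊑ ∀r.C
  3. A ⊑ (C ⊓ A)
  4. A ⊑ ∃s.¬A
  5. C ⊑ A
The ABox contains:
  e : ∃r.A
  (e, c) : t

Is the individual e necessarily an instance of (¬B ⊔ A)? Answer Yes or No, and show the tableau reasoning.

Yes

1. e : (¬B ⊔ A)?  L(e) = {∃r.A} ∪ {(B ⊓ ¬A)}
   clash {A, ¬A} at e — e ∈ (¬B ⊔ A)
2. Hence e : (¬B ⊔ A): entailed.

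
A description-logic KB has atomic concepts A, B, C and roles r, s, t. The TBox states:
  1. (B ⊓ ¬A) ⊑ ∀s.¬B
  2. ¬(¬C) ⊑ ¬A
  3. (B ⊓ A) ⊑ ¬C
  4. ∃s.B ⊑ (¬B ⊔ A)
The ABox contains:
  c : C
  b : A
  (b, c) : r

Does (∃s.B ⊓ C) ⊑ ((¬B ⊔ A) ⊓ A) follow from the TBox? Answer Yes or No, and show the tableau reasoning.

No

1. (∃s.B ⊓ C) ⊑ ((¬B ⊔ A) ⊓ A)  ⇔  ((∃s.B ⊓ C) ⊓ ((B ⊓ ¬A) ⊔ ¬A)) unsat w.r.t. T
   apply at x₀: ¬(¬C)⊑¬A; ∃s.B⊑(¬B ⊔ A)
   open: L(x₀) ⊇ {C, ¬A, ¬B, ∃s.B} (+ ∃-successors)
2. Hence (∃s.B ⊓ C) ⊑ ((¬B ⊔ A) ⊓ A): not entailed.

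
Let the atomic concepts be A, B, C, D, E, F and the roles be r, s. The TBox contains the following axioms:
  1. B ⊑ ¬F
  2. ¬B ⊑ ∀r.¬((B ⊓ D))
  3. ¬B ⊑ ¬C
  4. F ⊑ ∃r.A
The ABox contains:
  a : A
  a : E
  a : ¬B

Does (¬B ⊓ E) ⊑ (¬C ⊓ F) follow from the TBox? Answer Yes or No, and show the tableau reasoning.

1. (¬B ⊓ E) ⊑ (¬C ⊓ F)  ⇔  ((¬B ⊓ E) ⊓ (C ⊔ ¬F)) unsat w.r.t. T
   apply at x₀: ¬B⊑∀r.¬((B ⊓ D)); ¬B⊑¬C
   open: L(x₀) ⊇ {E, ¬B, ¬C, ¬F, ∀r.(¬B ⊔ ¬D)}
2. Hence (¬B ⊓ E) ⊑ (¬C ⊓ F): not entailed.

No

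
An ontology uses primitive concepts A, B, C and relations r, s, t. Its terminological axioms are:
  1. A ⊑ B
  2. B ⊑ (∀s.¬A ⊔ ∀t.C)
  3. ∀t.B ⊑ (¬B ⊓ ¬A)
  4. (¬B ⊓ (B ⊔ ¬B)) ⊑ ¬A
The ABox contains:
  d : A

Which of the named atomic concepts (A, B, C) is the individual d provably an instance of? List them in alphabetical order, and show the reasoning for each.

{A, B}

1. d : A?  L(d) = {A} ∪ {¬A}
   clash {A, ¬A} at d — d ∈ A
2. d : B?  L(d) = {A} ∪ {¬B}
   clash {B, ¬B} at d — d ∈ B
3. d : C?  L(d) = {A} ∪ {¬C}
   apply at d: A⊑B
   open: L(d) ⊇ {A, B, ¬C, ∀s.¬A, ∃t.¬B} (+ ∃-successors) — d ∉ C possible
4. Entailed for d: {A, B}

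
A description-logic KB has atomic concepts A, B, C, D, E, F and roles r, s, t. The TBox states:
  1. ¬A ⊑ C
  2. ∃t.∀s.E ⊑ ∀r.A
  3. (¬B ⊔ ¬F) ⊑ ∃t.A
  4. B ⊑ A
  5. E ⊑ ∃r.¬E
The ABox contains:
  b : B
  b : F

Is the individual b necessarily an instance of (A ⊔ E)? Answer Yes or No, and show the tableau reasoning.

1. b : (A ⊔ E)?  L(b) = {B, F} ∪ {(¬A ⊓ ¬E)}
   clash {A, ¬A} at b — b ∈ (A ⊔ E)
2. Hence b : (A ⊔ E): entailed.

Yes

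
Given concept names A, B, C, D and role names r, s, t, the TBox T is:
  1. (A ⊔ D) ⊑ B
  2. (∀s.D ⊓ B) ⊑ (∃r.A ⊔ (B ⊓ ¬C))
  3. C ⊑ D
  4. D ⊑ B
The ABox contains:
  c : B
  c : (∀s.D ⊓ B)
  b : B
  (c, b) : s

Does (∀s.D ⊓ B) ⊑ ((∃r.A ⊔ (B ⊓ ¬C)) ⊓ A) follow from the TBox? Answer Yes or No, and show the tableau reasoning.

1. (∀s.D ⊓ B) ⊑ ((∃r.A ⊔ (B ⊓ ¬C)) ⊓ A)  ⇔  ((∀s.D ⊓ B) ⊓ ((∀r.¬A ⊓ (¬B ⊔ C)) ⊔ ¬A)) unsat w.r.t. T
   apply at x₀: (∀s.D ⊓ B)⊑(∃r.A ⊔ (B ⊓ ¬C))
   open: L(x₀) ⊇ {B, ¬A, ¬C, ∀s.D, ∃r.A} (+ ∃-successors)
2. Hence (∀s.D ⊓ B) ⊑ ((∃r.A ⊔ (B ⊓ ¬C)) ⊓ A): not entailed.

No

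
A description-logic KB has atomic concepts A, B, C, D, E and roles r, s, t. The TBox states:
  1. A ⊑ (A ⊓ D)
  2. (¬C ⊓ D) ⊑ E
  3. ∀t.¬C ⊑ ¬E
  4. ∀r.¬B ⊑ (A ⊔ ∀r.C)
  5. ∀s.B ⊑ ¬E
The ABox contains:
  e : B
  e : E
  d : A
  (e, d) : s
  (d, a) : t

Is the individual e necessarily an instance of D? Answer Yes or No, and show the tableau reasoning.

No

1. e : D?  L(e) = {B, E} ∪ {¬D}
   open: L(e) ⊇ {B, E, ¬A, ¬D, ∃r.B, …} (+ ∃-successors) — e ∉ D possible
2. Hence e : D: not entailed.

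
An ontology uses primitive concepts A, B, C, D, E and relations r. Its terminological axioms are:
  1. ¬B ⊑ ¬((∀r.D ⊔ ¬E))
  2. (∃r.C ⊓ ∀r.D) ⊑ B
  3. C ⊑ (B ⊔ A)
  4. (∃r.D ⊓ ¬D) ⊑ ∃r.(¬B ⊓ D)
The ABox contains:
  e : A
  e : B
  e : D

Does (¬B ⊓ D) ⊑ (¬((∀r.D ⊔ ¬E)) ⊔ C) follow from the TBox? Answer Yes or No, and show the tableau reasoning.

Yes

1. (¬B ⊓ D) ⊑ (¬((∀r.D ⊔ ¬E)) ⊔ C)  ⇔  ((¬B ⊓ D) ⊓ ((∀r.D ⊔ ¬E) ⊓ ¬C)) unsat w.r.t. T
   all branches close; clash {B, ¬B} at x₀
2. Hence (¬B ⊓ D) ⊑ (¬((∀r.D ⊔ ¬E)) ⊔ C): entailed.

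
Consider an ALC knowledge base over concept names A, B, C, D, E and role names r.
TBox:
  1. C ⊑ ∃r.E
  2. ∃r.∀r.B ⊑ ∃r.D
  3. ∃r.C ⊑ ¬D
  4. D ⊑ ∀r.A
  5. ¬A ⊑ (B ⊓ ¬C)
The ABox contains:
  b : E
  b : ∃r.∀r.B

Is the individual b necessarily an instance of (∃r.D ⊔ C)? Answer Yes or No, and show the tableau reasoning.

Yes

1. b : (∃r.D ⊔ C)?  L(b) = {E, ∃r.∀r.B} ∪ {(∀r.¬D ⊓ ¬C)}
   clash {D, ¬D} at an ∃-successor — b ∈ (∃r.D ⊔ C)
2. Hence b : (∃r.D ⊔ C): entailed.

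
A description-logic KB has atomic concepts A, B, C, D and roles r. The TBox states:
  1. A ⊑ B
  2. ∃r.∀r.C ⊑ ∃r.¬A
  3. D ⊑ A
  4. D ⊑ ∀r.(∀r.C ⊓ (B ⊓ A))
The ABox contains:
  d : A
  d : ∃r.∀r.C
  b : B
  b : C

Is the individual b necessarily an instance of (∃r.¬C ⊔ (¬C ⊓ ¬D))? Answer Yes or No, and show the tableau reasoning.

1. b : (∃r.¬C ⊔ (¬C ⊓ ¬D))?  L(b) = {B, C} ∪ {(∀r.C ⊓ (C ⊔ D))}
   open: L(b) ⊇ {B, C, ¬D, ∀r.C, ∀r.∃r.¬C} — b ∉ (∃r.¬C ⊔ (¬C ⊓ ¬D)) possible
2. Hence b : (∃r.¬C ⊔ (¬C ⊓ ¬D)): not entailed.

No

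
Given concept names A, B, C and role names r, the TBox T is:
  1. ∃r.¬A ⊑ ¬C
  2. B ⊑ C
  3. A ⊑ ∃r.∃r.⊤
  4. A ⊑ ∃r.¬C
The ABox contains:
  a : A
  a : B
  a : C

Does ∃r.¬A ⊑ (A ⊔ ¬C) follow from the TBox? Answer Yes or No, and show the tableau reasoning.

Yes

1. ∃r.¬A ⊑ (A ⊔ ¬C)  ⇔  (∃r.¬A ⊓ (¬A ⊓ C)) unsat w.r.t. T
   all branches close; clash {C, ¬C} at x₀
2. Hence ∃r.¬A ⊑ (A ⊔ ¬C): entailed.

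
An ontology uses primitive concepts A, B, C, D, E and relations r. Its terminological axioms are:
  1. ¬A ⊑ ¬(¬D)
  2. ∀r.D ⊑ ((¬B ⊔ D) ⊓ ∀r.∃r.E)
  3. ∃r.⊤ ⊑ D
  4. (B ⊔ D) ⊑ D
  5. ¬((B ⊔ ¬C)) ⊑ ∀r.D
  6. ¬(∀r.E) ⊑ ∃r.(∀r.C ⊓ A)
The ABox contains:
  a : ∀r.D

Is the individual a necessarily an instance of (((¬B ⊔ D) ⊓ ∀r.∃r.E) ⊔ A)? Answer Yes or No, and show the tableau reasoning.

1. a : (((¬B ⊔ D) ⊓ ∀r.∃r.E) ⊔ A)?  L(a) = {∀r.D} ∪ {(((B ⊓ ¬D) ⊔ ∃r.∀r.¬E) ⊓ ¬A)}
   clash {E, ¬E} at an ∃-successor — a ∈ (((¬B ⊔ D) ⊓ ∀r.∃r.E) ⊔ A)
2. Hence a : (((¬B ⊔ D) ⊓ ∀r.∃r.E) ⊔ A): entailed.

Yes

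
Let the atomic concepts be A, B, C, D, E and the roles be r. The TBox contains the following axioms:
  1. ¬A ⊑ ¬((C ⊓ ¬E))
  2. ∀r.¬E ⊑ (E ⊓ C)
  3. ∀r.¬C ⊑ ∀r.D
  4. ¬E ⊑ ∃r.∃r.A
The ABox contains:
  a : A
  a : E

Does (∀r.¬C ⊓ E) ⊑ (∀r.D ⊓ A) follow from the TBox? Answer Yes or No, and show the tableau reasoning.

1. (∀r.¬C ⊓ E) ⊑ (∀r.D ⊓ A)  ⇔  ((∀r.¬C ⊓ E) ⊓ (∃r.¬D ⊔ ¬A)) unsat w.r.t. T
   apply at x₀: ∀r.¬C⊑∀r.D
   open: L(x₀) ⊇ {E, ¬A, ∀r.D, ∀r.¬C, ∃r.E} (+ ∃-successors)
2. Hence (∀r.¬C ⊓ E) ⊑ (∀r.D ⊓ A): not entailed.

No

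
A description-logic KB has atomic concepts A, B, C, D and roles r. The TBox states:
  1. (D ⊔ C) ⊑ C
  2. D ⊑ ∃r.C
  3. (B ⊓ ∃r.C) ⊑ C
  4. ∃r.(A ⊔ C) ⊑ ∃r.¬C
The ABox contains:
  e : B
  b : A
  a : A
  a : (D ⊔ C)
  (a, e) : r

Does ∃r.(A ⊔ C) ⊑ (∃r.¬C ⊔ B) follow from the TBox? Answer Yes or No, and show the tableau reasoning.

Yes

1. ∃r.(A ⊔ C) ⊑ (∃r.¬C ⊔ B)  ⇔  (∃r.(A ⊔ C) ⊓ (∀r.C ⊓ ¬B)) unsat w.r.t. T
   all branches close; clash {C, ¬C} at an ∃-successor
2. Hence ∃r.(A ⊔ C) ⊑ (∃r.¬C ⊔ B): entailed.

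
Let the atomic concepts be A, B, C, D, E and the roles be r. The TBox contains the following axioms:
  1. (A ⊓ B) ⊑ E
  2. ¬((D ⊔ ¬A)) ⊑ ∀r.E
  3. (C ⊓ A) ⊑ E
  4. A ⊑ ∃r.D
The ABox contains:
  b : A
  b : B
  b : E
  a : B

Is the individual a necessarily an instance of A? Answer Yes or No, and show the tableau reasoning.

No

1. a : A?  L(a) = {B} ∪ {¬A}
   open: L(a) ⊇ {B, ¬A} — a ∉ A possible
2. Hence a : A: not entailed.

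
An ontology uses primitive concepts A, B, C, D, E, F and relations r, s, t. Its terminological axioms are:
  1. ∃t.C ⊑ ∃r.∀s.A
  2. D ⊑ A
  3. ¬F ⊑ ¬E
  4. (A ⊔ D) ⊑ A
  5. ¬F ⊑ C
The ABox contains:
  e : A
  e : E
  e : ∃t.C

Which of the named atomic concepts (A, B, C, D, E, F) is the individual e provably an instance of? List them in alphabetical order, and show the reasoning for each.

1. e : A?  L(e) = {A, E, ∃t.C} ∪ {¬A}
   clash {A, ¬A} at e — e ∈ A
2. e : B?  L(e) = {A, E, ∃t.C} ∪ {¬B}
   apply at e: ∃t.C⊑∃r.∀s.A
   open: L(e) ⊇ {A, E, F, ¬B, ∃r.∀s.A, …} (+ ∃-successors) — e ∉ B possible
3. e : C?  L(e) = {A, E, ∃t.C} ∪ {¬C}
   apply at e: ∃t.C⊑∃r.∀s.A
   open: L(e) ⊇ {A, E, F, ¬C, ∃r.∀s.A, …} (+ ∃-successors) — e ∉ C possible
4. e : D?  L(e) = {A, E, ∃t.C} ∪ {¬D}
   apply at e: ∃t.C⊑∃r.∀s.A
   open: L(e) ⊇ {A, E, F, ¬D, ∃r.∀s.A, …} (+ ∃-successors) — e ∉ D possible
5. e : E?  L(e) = {A, E, ∃t.C} ∪ {¬E}
   clash {E, ¬E} at e — e ∈ E
6. e : F?  L(e) = {A, E, ∃t.C} ∪ {¬F}
   clash {E, ¬E} at e — e ∈ F
7. Entailed for e: {A, E, F}

{A, E, F}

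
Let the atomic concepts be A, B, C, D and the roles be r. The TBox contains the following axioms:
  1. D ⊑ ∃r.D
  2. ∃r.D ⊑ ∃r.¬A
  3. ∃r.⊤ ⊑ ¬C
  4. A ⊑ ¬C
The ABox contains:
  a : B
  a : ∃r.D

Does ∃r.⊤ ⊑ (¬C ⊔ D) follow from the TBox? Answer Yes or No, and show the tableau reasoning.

Yes

1. ∃r.⊤ ⊑ (¬C ⊔ D)  ⇔  (∃r.⊤ ⊓ (C ⊓ ¬D)) unsat w.r.t. T
   all branches close; clash {C, ¬C} at x₀
2. Hence ∃r.⊤ ⊑ (¬C ⊔ D): entailed.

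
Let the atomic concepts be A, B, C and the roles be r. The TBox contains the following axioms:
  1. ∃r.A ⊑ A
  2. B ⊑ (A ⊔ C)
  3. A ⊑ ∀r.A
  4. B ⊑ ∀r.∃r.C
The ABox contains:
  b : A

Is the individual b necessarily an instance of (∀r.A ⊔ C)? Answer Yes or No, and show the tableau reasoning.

Yes

1. b : (∀r.A ⊔ C)?  L(b) = {A} ∪ {(∃r.¬A ⊓ ¬C)}
   clash {A, ¬A} at an ∃-successor — b ∈ (∀r.A ⊔ C)
2. Hence b : (∀r.A ⊔ C): entailed.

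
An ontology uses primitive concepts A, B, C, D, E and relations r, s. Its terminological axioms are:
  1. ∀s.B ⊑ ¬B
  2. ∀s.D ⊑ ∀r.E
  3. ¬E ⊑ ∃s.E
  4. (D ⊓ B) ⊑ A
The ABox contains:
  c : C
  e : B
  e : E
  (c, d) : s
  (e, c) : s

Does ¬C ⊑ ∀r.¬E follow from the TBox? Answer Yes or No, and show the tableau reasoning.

1. ¬C ⊑ ∀r.¬E  ⇔  (¬C ⊓ ∃r.E) unsat w.r.t. T
   open: L(x₀) ⊇ {E, ¬C, ¬D, ∃r.E, ∃s.¬B, …} (+ ∃-successors)
2. Hence ¬C ⊑ ∀r.¬E: not entailed.

No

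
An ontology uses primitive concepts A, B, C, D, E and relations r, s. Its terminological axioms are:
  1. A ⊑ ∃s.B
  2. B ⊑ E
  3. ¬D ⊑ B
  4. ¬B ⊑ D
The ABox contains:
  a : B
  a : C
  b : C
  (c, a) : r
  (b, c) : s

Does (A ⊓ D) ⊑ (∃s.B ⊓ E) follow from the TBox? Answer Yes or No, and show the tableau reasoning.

No

1. (A ⊓ D) ⊑ (∃s.B ⊓ E)  ⇔  ((A ⊓ D) ⊓ (∀s.¬B ⊔ ¬E)) unsat w.r.t. T
   apply at x₀: A⊑∃s.B
   open: L(x₀) ⊇ {A, D, ¬B, ¬E, ∃s.B} (+ ∃-successors)
2. Hence (A ⊓ D) ⊑ (∃s.B ⊓ E): not entailed.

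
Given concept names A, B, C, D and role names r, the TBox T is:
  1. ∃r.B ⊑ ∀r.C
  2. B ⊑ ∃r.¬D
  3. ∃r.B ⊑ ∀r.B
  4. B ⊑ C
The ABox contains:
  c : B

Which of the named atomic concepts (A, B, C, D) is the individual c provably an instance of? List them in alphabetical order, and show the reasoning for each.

1. c : A?  L(c) = {B} ∪ {¬A}
   apply at c: B⊑∃r.¬D; B⊑C
   open: L(c) ⊇ {B, C, ¬A, ∀r.¬B, ∃r.¬D} (+ ∃-successors) — c ∉ A possible
2. c : B?  L(c) = {B} ∪ {¬B}
   clash {B, ¬B} at c — c ∈ B
3. c : C?  L(c) = {B} ∪ {¬C}
   clash {C, ¬C} at c — c ∈ C
4. c : D?  L(c) = {B} ∪ {¬D}
   apply at c: B⊑∃r.¬D; B⊑C
   open: L(c) ⊇ {B, C, ¬D, ∀r.¬B, ∃r.¬D} (+ ∃-successors) — c ∉ D possible
5. Entailed for c: {B, C}

{B, C}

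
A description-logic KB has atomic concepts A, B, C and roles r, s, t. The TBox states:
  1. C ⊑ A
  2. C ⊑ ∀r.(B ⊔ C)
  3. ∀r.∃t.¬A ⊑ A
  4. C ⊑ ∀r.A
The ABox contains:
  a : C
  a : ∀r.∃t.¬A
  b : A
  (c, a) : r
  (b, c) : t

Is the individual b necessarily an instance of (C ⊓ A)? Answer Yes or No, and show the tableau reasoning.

No

1. b : (C ⊓ A)?  L(b) = {A} ∪ {(¬C ⊔ ¬A)}
   open: L(b) ⊇ {A, ¬C} — b ∉ (C ⊓ A) possible
2. Hence b : (C ⊓ A): not entailed.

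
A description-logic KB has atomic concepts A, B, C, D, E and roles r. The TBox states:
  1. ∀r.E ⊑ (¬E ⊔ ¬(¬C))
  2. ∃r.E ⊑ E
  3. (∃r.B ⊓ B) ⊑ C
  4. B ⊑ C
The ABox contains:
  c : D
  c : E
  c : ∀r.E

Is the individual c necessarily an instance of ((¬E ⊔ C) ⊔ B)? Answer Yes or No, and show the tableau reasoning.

1. c : ((¬E ⊔ C) ⊔ B)?  L(c) = {D, E, ∀r.E} ∪ {((E ⊓ ¬C) ⊓ ¬B)}
   clash {C, ¬C} at c — c ∈ ((¬E ⊔ C) ⊔ B)
2. Hence c : ((¬E ⊔ C) ⊔ B): entailed.

Yes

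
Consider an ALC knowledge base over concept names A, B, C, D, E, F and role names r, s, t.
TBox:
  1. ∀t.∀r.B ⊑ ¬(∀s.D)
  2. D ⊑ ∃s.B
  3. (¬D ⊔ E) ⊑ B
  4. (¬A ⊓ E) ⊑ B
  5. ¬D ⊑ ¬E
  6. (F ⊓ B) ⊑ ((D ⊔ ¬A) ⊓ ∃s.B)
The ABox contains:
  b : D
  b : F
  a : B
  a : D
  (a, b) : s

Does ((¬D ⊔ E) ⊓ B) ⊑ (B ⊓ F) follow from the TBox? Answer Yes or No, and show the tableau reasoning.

1. ((¬D ⊔ E) ⊓ B) ⊑ (B ⊓ F)  ⇔  (((¬D ⊔ E) ⊓ B) ⊓ (¬B ⊔ ¬F)) unsat w.r.t. T
   open: L(x₀) ⊇ {B, D, E, ¬F, ∃s.B, …} (+ ∃-successors)
2. Hence ((¬D ⊔ E) ⊓ B) ⊑ (B ⊓ F): not entailed.

No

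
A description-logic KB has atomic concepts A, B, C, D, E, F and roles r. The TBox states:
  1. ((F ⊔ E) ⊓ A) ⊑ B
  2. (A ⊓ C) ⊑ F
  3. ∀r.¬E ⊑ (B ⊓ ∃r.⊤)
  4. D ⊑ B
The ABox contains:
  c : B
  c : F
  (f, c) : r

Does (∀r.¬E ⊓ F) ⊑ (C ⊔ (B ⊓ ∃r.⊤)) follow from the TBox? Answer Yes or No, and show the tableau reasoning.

Yes

1. (∀r.¬E ⊓ F) ⊑ (C ⊔ (B ⊓ ∃r.⊤))  ⇔  ((∀r.¬E ⊓ F) ⊓ (¬C ⊓ (¬B ⊔ ∀r.⊥))) unsat w.r.t. T
   all branches close; clash ⊥ at an ∃-successor
2. Hence (∀r.¬E ⊓ F) ⊑ (C ⊔ (B ⊓ ∃r.⊤)): entailed.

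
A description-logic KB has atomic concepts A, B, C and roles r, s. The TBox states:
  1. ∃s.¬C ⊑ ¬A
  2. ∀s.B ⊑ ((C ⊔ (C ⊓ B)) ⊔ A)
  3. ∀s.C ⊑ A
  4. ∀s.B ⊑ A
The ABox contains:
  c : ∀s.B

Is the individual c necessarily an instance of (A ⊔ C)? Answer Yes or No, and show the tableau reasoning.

1. c : (A ⊔ C)?  L(c) = {∀s.B} ∪ {(¬A ⊓ ¬C)}
   clash {A, ¬A} at c — c ∈ (A ⊔ C)
2. Hence c : (A ⊔ C): entailed.

Yes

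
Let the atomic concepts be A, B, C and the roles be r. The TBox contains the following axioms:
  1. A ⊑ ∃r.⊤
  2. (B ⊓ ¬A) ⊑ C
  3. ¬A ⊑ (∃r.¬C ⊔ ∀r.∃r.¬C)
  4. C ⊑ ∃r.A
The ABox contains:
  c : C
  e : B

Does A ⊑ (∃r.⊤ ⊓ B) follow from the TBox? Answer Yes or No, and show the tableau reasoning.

No

1. A ⊑ (∃r.⊤ ⊓ B)  ⇔  (A ⊓ (∀r.⊥ ⊔ ¬B)) unsat w.r.t. T
   apply at x₀: A⊑∃r.⊤
   open: L(x₀) ⊇ {A, ¬B, ¬C, ∃r.⊤} (+ ∃-successors)
2. Hence A ⊑ (∃r.⊤ ⊓ B): not entailed.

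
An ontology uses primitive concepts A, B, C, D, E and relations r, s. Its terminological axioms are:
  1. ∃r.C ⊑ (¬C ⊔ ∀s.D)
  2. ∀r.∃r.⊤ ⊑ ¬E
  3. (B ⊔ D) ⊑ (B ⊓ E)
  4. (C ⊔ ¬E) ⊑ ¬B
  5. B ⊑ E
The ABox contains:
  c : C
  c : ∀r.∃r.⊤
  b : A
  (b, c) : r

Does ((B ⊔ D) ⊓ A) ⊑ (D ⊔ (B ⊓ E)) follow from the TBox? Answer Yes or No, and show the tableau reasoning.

1. ((B ⊔ D) ⊓ A) ⊑ (D ⊔ (B ⊓ E))  ⇔  (((B ⊔ D) ⊓ A) ⊓ (¬D ⊓ (¬B ⊔ ¬E))) unsat w.r.t. T
   all branches close; clash {D, ¬D} at x₀
2. Hence ((B ⊔ D) ⊓ A) ⊑ (D ⊔ (B ⊓ E)): entailed.

Yes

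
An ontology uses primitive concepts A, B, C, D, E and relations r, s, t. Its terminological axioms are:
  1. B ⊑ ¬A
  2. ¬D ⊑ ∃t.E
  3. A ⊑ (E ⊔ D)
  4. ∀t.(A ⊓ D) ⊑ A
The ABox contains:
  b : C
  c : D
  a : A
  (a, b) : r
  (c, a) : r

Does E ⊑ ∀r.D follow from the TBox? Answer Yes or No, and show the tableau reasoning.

1. E ⊑ ∀r.D  ⇔  (E ⊓ ∃r.¬D) unsat w.r.t. T
   open: L(x₀) ⊇ {D, E, ¬A, ∃r.¬D, ∃t.(¬A ⊔ ¬D)} (+ ∃-successors)
2. Hence E ⊑ ∀r.D: not entailed.

No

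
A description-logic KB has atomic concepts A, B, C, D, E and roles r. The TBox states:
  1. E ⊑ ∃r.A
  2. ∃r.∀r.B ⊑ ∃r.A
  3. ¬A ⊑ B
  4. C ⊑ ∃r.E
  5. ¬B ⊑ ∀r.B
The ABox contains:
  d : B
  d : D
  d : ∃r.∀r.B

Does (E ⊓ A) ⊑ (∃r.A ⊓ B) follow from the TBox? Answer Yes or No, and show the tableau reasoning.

1. (E ⊓ A) ⊑ (∃r.A ⊓ B)  ⇔  ((E ⊓ A) ⊓ (∀r.¬A ⊔ ¬B)) unsat w.r.t. T
   apply at x₀: E⊑∃r.A
   open: L(x₀) ⊇ {A, E, ¬B, ¬C, ∀r.B, …} (+ ∃-successors)
2. Hence (E ⊓ A) ⊑ (∃r.A ⊓ B): not entailed.

No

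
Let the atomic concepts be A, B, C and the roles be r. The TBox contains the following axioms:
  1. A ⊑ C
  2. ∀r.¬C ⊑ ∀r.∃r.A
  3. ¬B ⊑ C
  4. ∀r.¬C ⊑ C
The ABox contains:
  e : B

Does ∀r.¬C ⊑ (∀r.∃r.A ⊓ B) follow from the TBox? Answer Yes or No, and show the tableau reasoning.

1. ∀r.¬C ⊑ (∀r.∃r.A ⊓ B)  ⇔  (∀r.¬C ⊓ (∃r.∀r.¬A ⊔ ¬B)) unsat w.r.t. T
   apply at x₀: ∀r.¬C⊑∀r.∃r.A; ∀r.¬C⊑C
   open: L(x₀) ⊇ {C, ¬B, ∀r.¬C, ∀r.∃r.A}
2. Hence ∀r.¬C ⊑ (∀r.∃r.A ⊓ B): not entailed.

No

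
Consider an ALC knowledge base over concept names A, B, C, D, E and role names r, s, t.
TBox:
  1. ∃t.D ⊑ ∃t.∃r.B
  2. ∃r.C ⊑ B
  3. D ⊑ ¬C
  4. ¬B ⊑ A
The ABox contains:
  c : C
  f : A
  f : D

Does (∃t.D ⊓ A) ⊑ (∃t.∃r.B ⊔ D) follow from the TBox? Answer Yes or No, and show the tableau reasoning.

1. (∃t.D ⊓ A) ⊑ (∃t.∃r.B ⊔ D)  ⇔  ((∃t.D ⊓ A) ⊓ (∀t.∀r.¬B ⊓ ¬D)) unsat w.r.t. T
   all branches close; clash {B, ¬B} at an ∃-successor
2. Hence (∃t.D ⊓ A) ⊑ (∃t.∃r.B ⊔ D): entailed.

Yes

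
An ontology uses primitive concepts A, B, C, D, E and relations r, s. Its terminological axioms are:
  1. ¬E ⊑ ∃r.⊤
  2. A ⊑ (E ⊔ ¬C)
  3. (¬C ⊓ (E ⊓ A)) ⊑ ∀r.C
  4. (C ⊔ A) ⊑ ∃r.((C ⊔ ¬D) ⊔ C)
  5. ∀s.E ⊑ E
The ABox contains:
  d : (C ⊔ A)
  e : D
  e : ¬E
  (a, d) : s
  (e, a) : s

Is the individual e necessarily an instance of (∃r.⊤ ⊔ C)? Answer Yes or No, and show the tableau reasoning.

1. e : (∃r.⊤ ⊔ C)?  L(e) = {D, ¬E} ∪ {(∀r.⊥ ⊓ ¬C)}
   clash {E, ¬E} at e — e ∈ (∃r.⊤ ⊔ C)
2. Hence e : (∃r.⊤ ⊔ C): entailed.

Yes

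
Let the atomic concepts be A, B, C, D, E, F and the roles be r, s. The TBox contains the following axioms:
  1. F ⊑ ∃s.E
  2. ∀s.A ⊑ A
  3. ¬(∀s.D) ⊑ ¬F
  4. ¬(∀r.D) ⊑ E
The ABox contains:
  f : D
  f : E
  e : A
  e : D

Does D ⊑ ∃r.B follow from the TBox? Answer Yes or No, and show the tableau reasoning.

1. D ⊑ ∃r.B  ⇔  (D ⊓ ∀r.¬B) unsat w.r.t. T
   open: L(x₀) ⊇ {D, ¬F, ∀r.D, ∀r.¬B, ∃s.¬A} (+ ∃-successors)
2. Hence D ⊑ ∃r.B: not entailed.

No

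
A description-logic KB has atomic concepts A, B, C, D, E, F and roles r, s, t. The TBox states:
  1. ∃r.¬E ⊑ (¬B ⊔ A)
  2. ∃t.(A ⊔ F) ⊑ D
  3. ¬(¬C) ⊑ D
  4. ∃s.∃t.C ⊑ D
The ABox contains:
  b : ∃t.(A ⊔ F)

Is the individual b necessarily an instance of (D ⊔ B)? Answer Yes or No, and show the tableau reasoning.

Yes

1. b : (D ⊔ B)?  L(b) = {∃t.(A ⊔ F)} ∪ {(¬D ⊓ ¬B)}
   clash {D, ¬D} at b — b ∈ (D ⊔ B)
2. Hence b : (D ⊔ B): entailed.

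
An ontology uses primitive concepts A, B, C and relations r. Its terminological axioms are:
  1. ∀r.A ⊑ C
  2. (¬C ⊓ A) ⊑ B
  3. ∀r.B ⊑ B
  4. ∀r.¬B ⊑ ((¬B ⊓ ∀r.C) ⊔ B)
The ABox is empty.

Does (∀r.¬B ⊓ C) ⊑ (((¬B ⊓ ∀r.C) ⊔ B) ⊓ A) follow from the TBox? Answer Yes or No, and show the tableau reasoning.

No

1. (∀r.¬B ⊓ C) ⊑ (((¬B ⊓ ∀r.C) ⊔ B) ⊓ A)  ⇔  ((∀r.¬B ⊓ C) ⊓ (((B ⊔ ∃r.¬C) ⊓ ¬B) ⊔ ¬A)) unsat w.r.t. T
   apply at x₀: ∀r.¬B⊑((¬B ⊓ ∀r.C) ⊔ B)
   open: L(x₀) ⊇ {C, ¬A, ¬B, ∀r.C, ∀r.¬B, …} (+ ∃-successors)
2. Hence (∀r.¬B ⊓ C) ⊑ (((¬B ⊓ ∀r.C) ⊔ B) ⊓ A): not entailed.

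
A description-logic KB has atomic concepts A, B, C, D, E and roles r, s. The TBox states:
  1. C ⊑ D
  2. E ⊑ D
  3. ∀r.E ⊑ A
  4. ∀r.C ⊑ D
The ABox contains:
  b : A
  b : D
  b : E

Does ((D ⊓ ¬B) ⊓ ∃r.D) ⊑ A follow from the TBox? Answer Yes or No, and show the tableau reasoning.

1. ((D ⊓ ¬B) ⊓ ∃r.D) ⊑ A  ⇔  (((D ⊓ ¬B) ⊓ ∃r.D) ⊓ ¬A) unsat w.r.t. T
   open: L(x₀) ⊇ {D, ¬A, ¬B, ∃r.D, ∃r.¬E} (+ ∃-successors)
2. Hence ((D ⊓ ¬B) ⊓ ∃r.D) ⊑ A: not entailed.

No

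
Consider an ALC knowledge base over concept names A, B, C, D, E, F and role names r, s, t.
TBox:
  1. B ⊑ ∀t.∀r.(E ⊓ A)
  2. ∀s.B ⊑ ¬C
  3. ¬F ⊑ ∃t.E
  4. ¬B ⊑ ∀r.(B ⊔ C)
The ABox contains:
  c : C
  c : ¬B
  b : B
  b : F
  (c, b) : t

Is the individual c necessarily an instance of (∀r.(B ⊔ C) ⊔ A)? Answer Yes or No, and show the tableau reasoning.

1. c : (∀r.(B ⊔ C) ⊔ A)?  L(c) = {C, ¬B} ∪ {(∃r.(¬B ⊓ ¬C) ⊓ ¬A)}
   clash {C, ¬C} at c — c ∈ (∀r.(B ⊔ C) ⊔ A)
2. Hence c : (∀r.(B ⊔ C) ⊔ A): entailed.

Yes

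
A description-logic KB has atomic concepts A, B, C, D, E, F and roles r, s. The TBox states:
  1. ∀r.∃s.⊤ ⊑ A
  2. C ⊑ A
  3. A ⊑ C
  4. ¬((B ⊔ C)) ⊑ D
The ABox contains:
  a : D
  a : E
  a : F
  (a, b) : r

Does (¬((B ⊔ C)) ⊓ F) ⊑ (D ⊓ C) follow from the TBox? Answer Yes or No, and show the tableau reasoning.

No

1. (¬((B ⊔ C)) ⊓ F) ⊑ (D ⊓ C)  ⇔  (((¬B ⊓ ¬C) ⊓ F) ⊓ (¬D ⊔ ¬C)) unsat w.r.t. T
   apply at x₀: ¬((B ⊔ C))⊑D
   open: L(x₀) ⊇ {D, F, ¬A, ¬B, ¬C, …} (+ ∃-successors)
2. Hence (¬((B ⊔ C)) ⊓ F) ⊑ (D ⊓ C): not entailed.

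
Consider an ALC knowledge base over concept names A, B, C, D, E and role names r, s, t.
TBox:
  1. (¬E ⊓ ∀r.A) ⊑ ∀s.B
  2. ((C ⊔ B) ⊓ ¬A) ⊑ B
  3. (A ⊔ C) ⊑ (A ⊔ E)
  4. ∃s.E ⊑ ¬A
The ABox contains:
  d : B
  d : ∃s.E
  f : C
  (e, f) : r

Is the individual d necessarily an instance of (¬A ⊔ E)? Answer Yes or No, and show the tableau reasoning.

1. d : (¬A ⊔ E)?  L(d) = {B, ∃s.E} ∪ {(A ⊓ ¬E)}
   clash {A, ¬A} at d — d ∈ (¬A ⊔ E)
2. Hence d : (¬A ⊔ E): entailed.

Yes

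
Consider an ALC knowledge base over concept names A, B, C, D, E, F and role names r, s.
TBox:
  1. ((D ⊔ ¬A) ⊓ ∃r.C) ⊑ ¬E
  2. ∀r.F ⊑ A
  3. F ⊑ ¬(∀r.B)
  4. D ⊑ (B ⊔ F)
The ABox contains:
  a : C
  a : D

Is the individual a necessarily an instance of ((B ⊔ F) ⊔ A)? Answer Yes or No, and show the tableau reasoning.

1. a : ((B ⊔ F) ⊔ A)?  L(a) = {C, D} ∪ {((¬B ⊓ ¬F) ⊓ ¬A)}
   clash {F, ¬F} at a — a ∈ ((B ⊔ F) ⊔ A)
2. Hence a : ((B ⊔ F) ⊔ A): entailed.

Yes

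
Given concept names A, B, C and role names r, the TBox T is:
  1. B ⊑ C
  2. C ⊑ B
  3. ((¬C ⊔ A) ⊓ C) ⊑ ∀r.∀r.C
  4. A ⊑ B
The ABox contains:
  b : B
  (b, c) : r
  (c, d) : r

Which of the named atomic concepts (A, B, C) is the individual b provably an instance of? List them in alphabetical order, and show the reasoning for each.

1. b : A?  L(b) = {B} ∪ {¬A}
   apply at b: B⊑C
   open: L(b) ⊇ {B, C, ¬A} — b ∉ A possible
2. b : B?  L(b) = {B} ∪ {¬B}
   clash {B, ¬B} at b — b ∈ B
3. b : C?  L(b) = {B} ∪ {¬C}
   clash {C, ¬C} at b — b ∈ C
4. Entailed for b: {B, C}

{B, C}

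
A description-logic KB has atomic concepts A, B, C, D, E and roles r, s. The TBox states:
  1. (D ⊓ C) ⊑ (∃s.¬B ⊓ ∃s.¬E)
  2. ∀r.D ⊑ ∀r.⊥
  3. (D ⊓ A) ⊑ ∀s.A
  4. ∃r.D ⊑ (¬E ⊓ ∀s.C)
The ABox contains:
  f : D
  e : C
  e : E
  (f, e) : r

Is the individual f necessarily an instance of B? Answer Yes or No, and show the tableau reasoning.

1. f : B?  L(f) = {D} ∪ {¬B}
   open: L(f) ⊇ {D, ¬A, ¬B, ¬C, ∀r.¬D, …} (+ ∃-successors) — f ∉ B possible
2. Hence f : B: not entailed.

No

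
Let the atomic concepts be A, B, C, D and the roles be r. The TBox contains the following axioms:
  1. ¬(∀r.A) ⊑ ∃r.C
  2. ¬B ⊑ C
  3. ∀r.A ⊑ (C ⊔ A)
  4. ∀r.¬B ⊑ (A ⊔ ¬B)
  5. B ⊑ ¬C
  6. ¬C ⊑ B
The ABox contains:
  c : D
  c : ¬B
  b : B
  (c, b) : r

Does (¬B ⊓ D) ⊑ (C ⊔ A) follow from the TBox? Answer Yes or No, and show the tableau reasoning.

Yes

1. (¬B ⊓ D) ⊑ (C ⊔ A)  ⇔  ((¬B ⊓ D) ⊓ (¬C ⊓ ¬A)) unsat w.r.t. T
   all branches close; clash {C, ¬C} at x₀
2. Hence (¬B ⊓ D) ⊑ (C ⊔ A): entailed.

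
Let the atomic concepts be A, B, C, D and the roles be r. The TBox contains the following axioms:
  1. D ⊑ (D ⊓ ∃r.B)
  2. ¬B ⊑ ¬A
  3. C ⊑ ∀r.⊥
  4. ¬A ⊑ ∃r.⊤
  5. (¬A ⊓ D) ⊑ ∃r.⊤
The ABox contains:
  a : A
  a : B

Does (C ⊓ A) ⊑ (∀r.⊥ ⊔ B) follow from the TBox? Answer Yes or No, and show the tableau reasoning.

Yes

1. (C ⊓ A) ⊑ (∀r.⊥ ⊔ B)  ⇔  ((C ⊓ A) ⊓ (∃r.⊤ ⊓ ¬B)) unsat w.r.t. T
   all branches close; clash {A, ¬A} at x₀
2. Hence (C ⊓ A) ⊑ (∀r.⊥ ⊔ B): entailed.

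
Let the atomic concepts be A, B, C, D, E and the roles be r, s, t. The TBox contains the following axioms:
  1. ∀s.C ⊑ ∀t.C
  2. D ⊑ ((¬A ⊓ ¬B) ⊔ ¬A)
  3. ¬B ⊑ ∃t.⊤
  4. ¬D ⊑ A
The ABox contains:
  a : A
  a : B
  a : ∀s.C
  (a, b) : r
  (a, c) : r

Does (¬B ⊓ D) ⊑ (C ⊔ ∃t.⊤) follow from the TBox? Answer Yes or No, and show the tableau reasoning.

Yes

1. (¬B ⊓ D) ⊑ (C ⊔ ∃t.⊤)  ⇔  ((¬B ⊓ D) ⊓ (¬C ⊓ ∀t.⊥)) unsat w.r.t. T
   all branches close; clash ⊥ at an ∃-successor
2. Hence (¬B ⊓ D) ⊑ (C ⊔ ∃t.⊤): entailed.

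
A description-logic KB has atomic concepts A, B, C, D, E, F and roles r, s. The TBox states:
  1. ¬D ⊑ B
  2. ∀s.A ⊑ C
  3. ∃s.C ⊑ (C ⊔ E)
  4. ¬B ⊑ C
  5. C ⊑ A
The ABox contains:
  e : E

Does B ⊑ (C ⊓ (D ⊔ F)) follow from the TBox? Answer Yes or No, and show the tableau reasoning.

1. B ⊑ (C ⊓ (D ⊔ F))  ⇔  (B ⊓ (¬C ⊔ (¬D ⊓ ¬F))) unsat w.r.t. T
   open: L(x₀) ⊇ {B, ¬C, ∀s.¬C, ∃s.¬A} (+ ∃-successors)
2. Hence B ⊑ (C ⊓ (D ⊔ F)): not entailed.

No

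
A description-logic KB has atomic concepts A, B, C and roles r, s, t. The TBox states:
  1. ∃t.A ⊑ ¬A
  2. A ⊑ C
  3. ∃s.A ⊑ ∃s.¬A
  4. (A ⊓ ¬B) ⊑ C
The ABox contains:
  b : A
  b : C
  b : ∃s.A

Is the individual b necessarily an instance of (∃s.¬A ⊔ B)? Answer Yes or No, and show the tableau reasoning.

Yes

1. b : (∃s.¬A ⊔ B)?  L(b) = {A, C, ∃s.A} ∪ {(∀s.A ⊓ ¬B)}
   clash {A, ¬A} at b — b ∈ (∃s.¬A ⊔ B)
2. Hence b : (∃s.¬A ⊔ B): entailed.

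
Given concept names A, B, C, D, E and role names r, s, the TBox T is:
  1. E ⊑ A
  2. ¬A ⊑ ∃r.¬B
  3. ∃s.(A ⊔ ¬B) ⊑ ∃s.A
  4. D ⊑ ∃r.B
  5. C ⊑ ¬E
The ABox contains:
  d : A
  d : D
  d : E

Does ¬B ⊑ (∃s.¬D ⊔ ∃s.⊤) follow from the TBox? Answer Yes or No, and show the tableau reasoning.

No

1. ¬B ⊑ (∃s.¬D ⊔ ∃s.⊤)  ⇔  (¬B ⊓ (∀s.D ⊓ ∀s.⊥)) unsat w.r.t. T
   open: L(x₀) ⊇ {A, ¬B, ¬C, ¬D, ¬E, …}
2. Hence ¬B ⊑ (∃s.¬D ⊔ ∃s.⊤): not entailed.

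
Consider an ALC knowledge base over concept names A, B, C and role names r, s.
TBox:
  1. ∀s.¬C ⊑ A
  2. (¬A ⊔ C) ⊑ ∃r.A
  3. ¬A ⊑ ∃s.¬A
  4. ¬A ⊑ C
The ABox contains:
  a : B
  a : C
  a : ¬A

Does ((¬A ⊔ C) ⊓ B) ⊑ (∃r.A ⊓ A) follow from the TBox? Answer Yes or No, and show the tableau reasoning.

1. ((¬A ⊔ C) ⊓ B) ⊑ (∃r.A ⊓ A)  ⇔  (((¬A ⊔ C) ⊓ B) ⊓ (∀r.¬A ⊔ ¬A)) unsat w.r.t. T
   apply at x₀: (¬A ⊔ C)⊑∃r.A
   open: L(x₀) ⊇ {B, C, ¬A, ∃r.A, ∃s.C, …} (+ ∃-successors)
2. Hence ((¬A ⊔ C) ⊓ B) ⊑ (∃r.A ⊓ A): not entailed.

No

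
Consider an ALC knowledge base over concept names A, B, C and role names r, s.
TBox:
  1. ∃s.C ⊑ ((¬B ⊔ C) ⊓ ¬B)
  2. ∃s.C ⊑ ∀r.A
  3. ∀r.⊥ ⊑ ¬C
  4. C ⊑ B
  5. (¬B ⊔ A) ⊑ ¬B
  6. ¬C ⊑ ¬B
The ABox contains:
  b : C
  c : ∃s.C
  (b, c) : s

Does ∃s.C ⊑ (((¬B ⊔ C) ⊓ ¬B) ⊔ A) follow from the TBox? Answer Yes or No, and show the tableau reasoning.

Yes

1. ∃s.C ⊑ (((¬B ⊔ C) ⊓ ¬B) ⊔ A)  ⇔  (∃s.C ⊓ (((B ⊓ ¬C) ⊔ B) ⊓ ¬A)) unsat w.r.t. T
   all branches close; clash {B, ¬B} at x₀
2. Hence ∃s.C ⊑ (((¬B ⊔ C) ⊓ ¬B) ⊔ A): entailed.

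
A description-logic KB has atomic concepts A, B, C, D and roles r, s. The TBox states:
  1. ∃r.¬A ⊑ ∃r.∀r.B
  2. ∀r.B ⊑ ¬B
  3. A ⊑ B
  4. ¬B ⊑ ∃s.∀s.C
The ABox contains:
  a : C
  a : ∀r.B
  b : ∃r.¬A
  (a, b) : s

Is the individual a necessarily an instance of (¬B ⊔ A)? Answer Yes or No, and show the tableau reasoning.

1. a : (¬B ⊔ A)?  L(a) = {C, ∀r.B} ∪ {(B ⊓ ¬A)}
   clash {B, ¬B} at a — a ∈ (¬B ⊔ A)
2. Hence a : (¬B ⊔ A): entailed.

Yes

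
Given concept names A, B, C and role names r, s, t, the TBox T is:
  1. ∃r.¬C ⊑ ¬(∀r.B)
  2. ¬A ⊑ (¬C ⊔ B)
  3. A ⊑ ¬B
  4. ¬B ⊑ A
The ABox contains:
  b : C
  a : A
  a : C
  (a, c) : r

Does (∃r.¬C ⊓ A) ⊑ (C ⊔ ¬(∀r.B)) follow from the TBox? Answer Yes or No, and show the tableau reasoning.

Yes

1. (∃r.¬C ⊓ A) ⊑ (C ⊔ ¬(∀r.B))  ⇔  ((∃r.¬C ⊓ A) ⊓ (¬C ⊓ ∀r.B)) unsat w.r.t. T
   all branches close; clash {B, ¬B} at an ∃-successor
2. Hence (∃r.¬C ⊓ A) ⊑ (C ⊔ ¬(∀r.B)): entailed.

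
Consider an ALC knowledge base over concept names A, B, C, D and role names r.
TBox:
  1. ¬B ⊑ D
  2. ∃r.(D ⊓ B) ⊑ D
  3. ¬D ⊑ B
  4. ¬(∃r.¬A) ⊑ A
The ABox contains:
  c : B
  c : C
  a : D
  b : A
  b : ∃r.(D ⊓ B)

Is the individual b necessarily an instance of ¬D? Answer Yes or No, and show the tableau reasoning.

No

1. b : ¬D?  L(b) = {A, ∃r.(D ⊓ B)} ∪ {D}
   open: L(b) ⊇ {A, D, ∃r.(D ⊓ B)} (+ ∃-successors) — b ∉ ¬D possible
2. Hence b : ¬D: not entailed.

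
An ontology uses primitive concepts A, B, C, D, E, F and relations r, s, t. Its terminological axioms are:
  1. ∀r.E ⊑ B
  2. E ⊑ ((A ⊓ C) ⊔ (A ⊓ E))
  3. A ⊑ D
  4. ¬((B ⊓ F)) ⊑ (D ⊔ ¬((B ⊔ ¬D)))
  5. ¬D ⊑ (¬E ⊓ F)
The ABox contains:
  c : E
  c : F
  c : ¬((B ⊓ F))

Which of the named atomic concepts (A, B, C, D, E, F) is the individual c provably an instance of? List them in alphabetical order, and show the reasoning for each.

{A, D, E, F}

1. c : A?  L(c) = {E, F, ¬((B ⊓ F))} ∪ {¬A}
   clash {F, ¬F} at c — c ∈ A
2. c : B?  L(c) = {E, F, ¬((B ⊓ F))} ∪ {¬B}
   apply at c: E⊑((A ⊓ C) ⊔ (A ⊓ E)); ¬((B ⊓ F))⊑(D ⊔ ¬((B ⊔ ¬D)))
   open: L(c) ⊇ {A, C, D, E, F, …} (+ ∃-successors) — c ∉ B possible
3. c : C?  L(c) = {E, F, ¬((B ⊓ F))} ∪ {¬C}
   apply at c: E⊑((A ⊓ C) ⊔ (A ⊓ E)); ¬((B ⊓ F))⊑(D ⊔ ¬((B ⊔ ¬D)))
   open: L(c) ⊇ {A, D, E, F, ¬B, …} (+ ∃-successors) — c ∉ C possible
4. c : D?  L(c) = {E, F, ¬((B ⊓ F))} ∪ {¬D}
   clash {D, ¬D} at c — c ∈ D
5. c : E?  L(c) = {E, F, ¬((B ⊓ F))} ∪ {¬E}
   clash {E, ¬E} at c — c ∈ E
6. c : F?  L(c) = {E, F, ¬((B ⊓ F))} ∪ {¬F}
   clash {F, ¬F} at c — c ∈ F
7. Entailed for c: {A, D, E, F}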